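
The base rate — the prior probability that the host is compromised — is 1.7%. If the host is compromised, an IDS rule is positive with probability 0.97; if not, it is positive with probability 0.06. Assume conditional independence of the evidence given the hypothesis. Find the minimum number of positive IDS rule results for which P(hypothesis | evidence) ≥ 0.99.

4

Prior odds: 0.017 ÷ 0.983 = 17/983.
Likelihood ratio of a positive = 0.97/0.06 = 97/6.
Target odds: 0.99 ÷ 0.01 = 99.
Need (17/983) × (97/6)ⁿ ≥ 99, i.e. (97/6)ⁿ ≥ 97317/17.
(97/6)³ = 912673/216 falls short of 97317/17 but (97/6)⁴ = 88529281/1296 reaches it, so n = 4.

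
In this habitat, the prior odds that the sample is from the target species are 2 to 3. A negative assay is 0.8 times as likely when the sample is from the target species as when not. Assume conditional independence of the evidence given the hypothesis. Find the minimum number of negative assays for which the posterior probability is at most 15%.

Prior odds = 2/3.
Likelihood ratio per negative assay = 0.8.
Target odds: 0.15 ÷ 0.85 = 3/17.
Require 0.8ⁿ ≤ 3/17 ÷ (2/3) = 9/34.
0.8⁵ = 0.32768 is still above 9/34 but 0.8⁶ = 4096/15625 is at or below it, so n = 6.

6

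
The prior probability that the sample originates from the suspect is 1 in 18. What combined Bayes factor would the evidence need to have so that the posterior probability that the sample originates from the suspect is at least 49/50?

Prior odds = (1/18)/(17/18) = 1/17.
Target odds = 0.98/0.02 = 49.
Required Bayes factor = 49 ÷ (1/17) = 833.

833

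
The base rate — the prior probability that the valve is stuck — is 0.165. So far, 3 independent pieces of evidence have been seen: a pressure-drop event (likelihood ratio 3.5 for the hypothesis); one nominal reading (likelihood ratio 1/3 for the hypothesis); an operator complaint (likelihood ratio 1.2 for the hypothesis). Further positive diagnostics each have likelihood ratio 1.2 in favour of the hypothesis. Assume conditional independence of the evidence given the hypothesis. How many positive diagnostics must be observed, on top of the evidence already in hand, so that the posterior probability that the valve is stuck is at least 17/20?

Prior odds = 0.165/0.835 = 33/167.
Combined Bayes factor of the evidence already in hand = 3.5 × (1/3) × 1.2 = 1.4.
Odds after that evidence = (33/167) × 1.4 = 231/835.
Target odds = 0.85/0.15 = 17/3.
Need 1.2ⁿ ≥ 17/3 ÷ (231/835) = 14195/693.
1.2¹⁶ ≈18.4884 falls short of 14195/693 but 1.2¹⁷ ≈22.1861 reaches it, so n = 17.

17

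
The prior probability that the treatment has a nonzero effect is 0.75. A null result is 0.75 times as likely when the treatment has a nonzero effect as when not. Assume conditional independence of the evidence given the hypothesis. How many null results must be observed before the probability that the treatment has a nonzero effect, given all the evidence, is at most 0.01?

20

Prior odds = 0.75/0.25 = 3.
Likelihood ratio per null result = 0.75.
Target posterior odds = 0.01/0.99 = 1/99.
Require 0.75ⁿ ≤ 1/99 ÷ 3 = 1/297.
0.75¹⁹ ≈0.00422828 is still above 1/297 but 0.75²⁰ ≈0.00317121 is at or below it, so n = 20.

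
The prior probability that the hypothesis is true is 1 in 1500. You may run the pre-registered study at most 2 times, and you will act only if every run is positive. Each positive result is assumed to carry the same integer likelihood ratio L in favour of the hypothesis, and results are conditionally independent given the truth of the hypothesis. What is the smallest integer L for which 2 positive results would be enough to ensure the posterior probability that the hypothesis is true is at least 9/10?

117

Prior odds = (1/1500)/(1499/1500) = 1/1499.
Target odds = 0.9/0.1 = 9.
Need L² ≥ 9 ÷ (1/1499) = 13491.
116² = 13456 < 13491 ≤ 13689 = 117², so L = 117.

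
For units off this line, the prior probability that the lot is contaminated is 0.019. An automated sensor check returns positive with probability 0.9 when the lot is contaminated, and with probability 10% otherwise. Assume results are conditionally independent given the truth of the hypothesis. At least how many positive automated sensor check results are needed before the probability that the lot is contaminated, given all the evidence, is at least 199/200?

5

Prior odds: 0.019 ÷ 0.981 = 19/981.
Likelihood ratio of a positive result = 0.9/0.1 = 9.
Target posterior odds = 0.995/0.005 = 199.
Need (19/981) × 9ⁿ ≥ 199, i.e. 9ⁿ ≥ 195219/19.
9⁴ = 6561 falls short of 195219/19 but 9⁵ = 59049 reaches it, so n = 5.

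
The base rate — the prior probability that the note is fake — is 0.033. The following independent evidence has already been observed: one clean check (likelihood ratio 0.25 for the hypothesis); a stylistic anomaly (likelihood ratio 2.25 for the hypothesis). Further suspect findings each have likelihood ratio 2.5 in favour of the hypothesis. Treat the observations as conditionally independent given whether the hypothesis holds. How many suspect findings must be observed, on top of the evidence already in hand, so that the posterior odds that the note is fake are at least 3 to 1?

Prior odds = 0.033/0.967 = 33/967.
Combined Bayes factor of the evidence already in hand = 0.25 × 2.25 = 0.5625.
Odds after that evidence = (33/967) × 0.5625 = 297/15472.
Target odds = 3.
Need 2.5ⁿ ≥ 3 ÷ (297/15472) = 15472/99.
2.5⁵ = 97.65625 falls short of 15472/99 but 2.5⁶ = 244.140625 reaches it, so n = 6.

6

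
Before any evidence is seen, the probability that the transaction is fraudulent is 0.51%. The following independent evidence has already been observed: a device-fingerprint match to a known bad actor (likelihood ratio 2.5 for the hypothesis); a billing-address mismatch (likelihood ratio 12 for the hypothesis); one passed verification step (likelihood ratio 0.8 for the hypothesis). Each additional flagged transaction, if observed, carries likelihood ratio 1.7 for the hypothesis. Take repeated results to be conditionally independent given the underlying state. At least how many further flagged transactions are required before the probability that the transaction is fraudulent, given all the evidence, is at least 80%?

Prior odds = 0.0051/0.9949 = 51/9949.
Combined Bayes factor of the evidence already in hand = 2.5 × 12 × 0.8 = 24.
Odds after that evidence = (51/9949) × 24 = 1224/9949.
Target odds = 0.8/0.2 = 4.
Need 1.7ⁿ ≥ 4 ÷ (1224/9949) = 9949/306.
1.7⁶ = 24137569/1000000 falls short of 9949/306 but 1.7⁷ = 410338673/10000000 reaches it, so n = 7.

7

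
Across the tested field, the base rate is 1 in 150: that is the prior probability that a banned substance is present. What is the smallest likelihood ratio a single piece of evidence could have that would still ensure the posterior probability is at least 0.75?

447

Prior odds = (1/150)/(149/150) = 1/149.
Target odds = 0.75/0.25 = 3.
Required Bayes factor = 3 ÷ (1/149) = 447.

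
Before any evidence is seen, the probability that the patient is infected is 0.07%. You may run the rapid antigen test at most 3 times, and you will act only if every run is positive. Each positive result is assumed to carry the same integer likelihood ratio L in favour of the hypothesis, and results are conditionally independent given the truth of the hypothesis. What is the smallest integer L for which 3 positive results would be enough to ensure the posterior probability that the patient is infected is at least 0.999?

Prior odds = 0.0007/0.9993 = 7/9993.
Target odds = 0.999/0.001 = 999.
Need L³ ≥ 999 ÷ (7/9993) = 9983007/7.
112³ = 1404928 < 9983007/7 ≤ 1442897 = 113³, so L = 113.

113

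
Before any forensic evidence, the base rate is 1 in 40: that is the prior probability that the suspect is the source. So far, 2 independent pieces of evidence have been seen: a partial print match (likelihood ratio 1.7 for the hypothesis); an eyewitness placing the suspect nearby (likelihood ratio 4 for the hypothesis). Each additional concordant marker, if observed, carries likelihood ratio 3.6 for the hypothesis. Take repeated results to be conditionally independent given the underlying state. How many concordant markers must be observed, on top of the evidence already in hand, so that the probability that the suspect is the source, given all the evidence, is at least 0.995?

Prior odds = 0.025/0.975 = 1/39.
Combined Bayes factor of the evidence already in hand = 1.7 × 4 = 6.8.
Odds after that evidence = (1/39) × 6.8 = 34/195.
Target odds = 0.995/0.005 = 199.
Need 3.6ⁿ ≥ 199 ÷ (34/195) = 38805/34.
3.6⁵ = 604.66176 falls short of 38805/34 but 3.6⁶ = 34012224/15625 reaches it, so n = 6.

6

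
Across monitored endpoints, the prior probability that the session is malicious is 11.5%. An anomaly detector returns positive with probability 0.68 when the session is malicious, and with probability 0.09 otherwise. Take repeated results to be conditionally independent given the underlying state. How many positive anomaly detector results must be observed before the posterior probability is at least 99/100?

Prior odds = 0.115/0.885 = 23/177.
Likelihood ratio of a positive result = 0.68/0.09 = 68/9.
Target posterior odds = 0.99/0.01 = 99.
Need (23/177) × (68/9)ⁿ ≥ 99, i.e. (68/9)ⁿ ≥ 17523/23.
(68/9)³ = 314432/729 falls short of 17523/23 but (68/9)⁴ = 21381376/6561 reaches it, so n = 4.

4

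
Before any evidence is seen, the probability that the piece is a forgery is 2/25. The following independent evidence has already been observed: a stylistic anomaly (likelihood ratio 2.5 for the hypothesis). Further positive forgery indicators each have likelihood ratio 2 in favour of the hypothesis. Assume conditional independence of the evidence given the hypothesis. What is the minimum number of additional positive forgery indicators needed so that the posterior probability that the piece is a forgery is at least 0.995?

10

Prior odds = 0.08/0.92 = 2/23.
Bayes factor of the evidence already in hand = 2.5.
Odds after that evidence = (2/23) × 2.5 = 5/23.
Target odds = 0.995/0.005 = 199.
Need 2ⁿ ≥ 199 ÷ (5/23) = 915.4.
2⁹ = 512 falls short of 915.4 but 2¹⁰ = 1024 reaches it, so n = 10.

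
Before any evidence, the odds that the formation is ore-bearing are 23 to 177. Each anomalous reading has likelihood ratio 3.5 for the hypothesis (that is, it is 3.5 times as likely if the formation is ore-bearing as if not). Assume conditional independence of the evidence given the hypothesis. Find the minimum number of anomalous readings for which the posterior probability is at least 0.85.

4

Prior odds = 23/177.
Likelihood ratio per anomalous reading = 3.5.
Target odds: 0.85 ÷ 0.15 = 17/3.
Require 3.5ⁿ ≥ 17/3 ÷ (23/177) = 1003/23.
3.5³ = 42.875 falls short of 1003/23 but 3.5⁴ = 150.0625 reaches it, so n = 4.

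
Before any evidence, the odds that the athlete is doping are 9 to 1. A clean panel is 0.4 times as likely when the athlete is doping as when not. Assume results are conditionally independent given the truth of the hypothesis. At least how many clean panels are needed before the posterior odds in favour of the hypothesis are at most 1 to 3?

Prior odds = 9.
Likelihood ratio per clean panel = 0.4.
Target odds = 1/3.
Need 9 × 0.4ⁿ ≤ 1/3, i.e. 0.4ⁿ ≤ 1/27.
0.4³ = 0.064 is still above 1/27 but 0.4⁴ = 0.0256 is at or below it, so n = 4.

4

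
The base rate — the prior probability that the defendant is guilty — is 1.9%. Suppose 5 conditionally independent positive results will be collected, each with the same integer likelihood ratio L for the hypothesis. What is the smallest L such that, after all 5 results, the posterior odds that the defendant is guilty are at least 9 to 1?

4

Prior odds = 0.019/0.981 = 19/981.
Target odds = 9.
Need L⁵ ≥ 9 ÷ (19/981) = 8829/19.
3⁵ = 243 < 8829/19 ≤ 1024 = 4⁵, so L = 4.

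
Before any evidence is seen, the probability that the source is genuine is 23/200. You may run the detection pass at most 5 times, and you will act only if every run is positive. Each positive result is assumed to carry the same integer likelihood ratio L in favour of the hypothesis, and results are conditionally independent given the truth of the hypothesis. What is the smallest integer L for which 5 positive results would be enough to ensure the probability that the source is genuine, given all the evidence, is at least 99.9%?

Prior odds = 0.115/0.885 = 23/177.
Target odds = 0.999/0.001 = 999.
Need L⁵ ≥ 999 ÷ (23/177) = 176823/23.
5⁵ = 3125 < 176823/23 ≤ 7776 = 6⁵, so L = 6.

6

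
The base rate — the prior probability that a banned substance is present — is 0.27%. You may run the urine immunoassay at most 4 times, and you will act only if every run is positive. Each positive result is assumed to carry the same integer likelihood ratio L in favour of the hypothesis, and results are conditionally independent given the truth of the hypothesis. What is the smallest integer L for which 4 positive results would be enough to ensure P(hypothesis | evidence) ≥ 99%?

Prior odds = 0.0027/0.9973 = 27/9973.
Target odds = 0.99/0.01 = 99.
Need L⁴ ≥ 99 ÷ (27/9973) = 109703/3.
13⁴ = 28561 < 109703/3 ≤ 38416 = 14⁴, so L = 14.

14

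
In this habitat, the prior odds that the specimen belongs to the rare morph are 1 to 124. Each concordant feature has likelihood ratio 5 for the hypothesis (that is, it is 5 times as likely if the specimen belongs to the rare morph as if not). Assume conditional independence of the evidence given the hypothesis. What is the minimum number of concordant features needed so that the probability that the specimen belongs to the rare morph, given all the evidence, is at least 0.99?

Prior odds = 1/124.
Likelihood ratio per concordant feature = 5.
Target posterior odds = 0.99/0.01 = 99.
Require 5ⁿ ≥ 99 ÷ (1/124) = 12276.
5⁵ = 3125 falls short of 12276 but 5⁶ = 15625 reaches it, so n = 6.

6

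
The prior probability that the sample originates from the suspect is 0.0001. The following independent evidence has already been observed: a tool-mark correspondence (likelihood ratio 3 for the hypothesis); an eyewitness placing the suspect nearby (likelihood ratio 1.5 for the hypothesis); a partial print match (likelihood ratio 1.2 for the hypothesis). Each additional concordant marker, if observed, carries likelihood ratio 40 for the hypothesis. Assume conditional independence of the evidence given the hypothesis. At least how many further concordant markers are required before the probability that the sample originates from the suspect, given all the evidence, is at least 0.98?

Prior odds = 0.0001/0.9999 = 1/9999.
Combined Bayes factor of the evidence already in hand = 3 × 1.5 × 1.2 = 5.4.
Odds after that evidence = (1/9999) × 5.4 = 3/5555.
Target odds = 0.98/0.02 = 49.
Need 40ⁿ ≥ 49 ÷ (3/5555) = 272195/3.
40³ = 64000 falls short of 272195/3 but 40⁴ = 2560000 reaches it, so n = 4.

4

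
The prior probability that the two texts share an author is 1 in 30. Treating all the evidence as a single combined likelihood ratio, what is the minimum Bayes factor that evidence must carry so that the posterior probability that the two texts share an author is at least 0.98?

Prior odds = (1/30)/(29/30) = 1/29.
Target odds = 0.98/0.02 = 49.
Required Bayes factor = 49 ÷ (1/29) = 1421.

1421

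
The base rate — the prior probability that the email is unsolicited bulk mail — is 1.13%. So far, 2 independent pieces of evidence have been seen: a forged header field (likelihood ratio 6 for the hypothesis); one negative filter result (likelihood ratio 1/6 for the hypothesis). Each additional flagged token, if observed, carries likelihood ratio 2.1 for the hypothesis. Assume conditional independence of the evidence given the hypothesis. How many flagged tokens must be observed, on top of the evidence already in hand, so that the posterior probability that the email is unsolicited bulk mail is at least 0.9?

Prior odds = 0.0113/0.9887 = 113/9887.
Combined Bayes factor of the evidence already in hand = 6 × (1/6) = 1.
Odds after that evidence = (113/9887) × 1 = 113/9887.
Target odds = 0.9/0.1 = 9.
Need 2.1ⁿ ≥ 9 ÷ (113/9887) = 88983/113.
2.1⁸ ≈378.229 falls short of 88983/113 but 2.1⁹ ≈794.28 reaches it, so n = 9.

9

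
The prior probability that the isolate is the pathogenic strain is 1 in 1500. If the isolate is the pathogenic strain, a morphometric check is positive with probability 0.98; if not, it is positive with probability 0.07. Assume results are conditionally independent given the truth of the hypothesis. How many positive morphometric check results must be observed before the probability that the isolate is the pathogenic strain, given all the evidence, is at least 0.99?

Prior odds: (1/1500) ÷ (1499/1500) = 1/1499.
Likelihood ratio of a positive = 0.98/0.07 = 14.
Target odds: 0.99 ÷ 0.01 = 99.
Need (1/1499) × 14ⁿ ≥ 99, i.e. 14ⁿ ≥ 148401.
14⁴ = 38416 falls short of 148401 but 14⁵ = 537824 reaches it, so n = 5.

5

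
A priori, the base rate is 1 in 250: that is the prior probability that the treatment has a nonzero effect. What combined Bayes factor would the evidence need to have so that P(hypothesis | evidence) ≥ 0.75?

Prior odds = 0.004/0.996 = 1/249.
Target odds = 0.75/0.25 = 3.
Required Bayes factor = 3 ÷ (1/249) = 747.

747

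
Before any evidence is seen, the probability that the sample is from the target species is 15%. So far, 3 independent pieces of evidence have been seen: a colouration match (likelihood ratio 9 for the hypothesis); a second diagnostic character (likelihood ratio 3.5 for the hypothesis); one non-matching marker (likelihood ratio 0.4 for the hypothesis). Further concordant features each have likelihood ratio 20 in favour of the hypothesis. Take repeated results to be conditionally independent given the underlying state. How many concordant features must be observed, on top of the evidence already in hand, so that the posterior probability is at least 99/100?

Prior odds = 0.15/0.85 = 3/17.
Combined Bayes factor of the evidence already in hand = 9 × 3.5 × 0.4 = 12.6.
Odds after that evidence = (3/17) × 12.6 = 189/85.
Target odds = 0.99/0.01 = 99.
Need 20ⁿ ≥ 99 ÷ (189/85) = 935/21.
20¹ = 20 falls short of 935/21 but 20² = 400 reaches it, so n = 2.

2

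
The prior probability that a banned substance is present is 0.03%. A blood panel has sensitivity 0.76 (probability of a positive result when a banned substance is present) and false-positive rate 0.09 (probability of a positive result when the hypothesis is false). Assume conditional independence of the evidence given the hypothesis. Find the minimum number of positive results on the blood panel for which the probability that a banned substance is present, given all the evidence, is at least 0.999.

Prior odds = 0.0003/0.9997 = 3/9997.
Likelihood ratio of a positive result = 0.76/0.09 = 76/9.
Target posterior odds = 0.999/0.001 = 999.
Require (76/9)ⁿ ≥ 999 ÷ (3/9997) = 3329001.
(76/9)⁷ ≈3.06195e+06 falls short of 3329001 but (76/9)⁸ ≈2.58564e+07 reaches it, so n = 8.

8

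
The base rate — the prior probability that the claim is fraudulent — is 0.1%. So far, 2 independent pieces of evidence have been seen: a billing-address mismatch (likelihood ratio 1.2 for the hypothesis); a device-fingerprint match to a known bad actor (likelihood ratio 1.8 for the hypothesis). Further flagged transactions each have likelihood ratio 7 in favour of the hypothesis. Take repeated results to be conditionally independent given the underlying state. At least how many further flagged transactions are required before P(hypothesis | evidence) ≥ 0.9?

Prior odds = 0.001/0.999 = 1/999.
Combined Bayes factor of the evidence already in hand = 1.2 × 1.8 = 2.16.
Odds after that evidence = (1/999) × 2.16 = 2/925.
Target odds = 0.9/0.1 = 9.
Need 7ⁿ ≥ 9 ÷ (2/925) = 4162.5.
7⁴ = 2401 falls short of 4162.5 but 7⁵ = 16807 reaches it, so n = 5.

5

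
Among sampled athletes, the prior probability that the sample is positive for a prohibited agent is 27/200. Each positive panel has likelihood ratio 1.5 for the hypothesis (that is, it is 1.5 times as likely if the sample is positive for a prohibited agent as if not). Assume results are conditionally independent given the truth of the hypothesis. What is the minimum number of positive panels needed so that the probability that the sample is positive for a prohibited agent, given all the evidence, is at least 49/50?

Prior odds = 0.135/0.865 = 27/173.
Likelihood ratio per positive panel = 1.5.
Target odds: 0.98 ÷ 0.02 = 49.
Need (27/173) × 1.5ⁿ ≥ 49, i.e. 1.5ⁿ ≥ 8477/27.
1.5¹⁴ = 4782969/16384 falls short of 8477/27 but 1.5¹⁵ = 14348907/32768 reaches it, so n = 15.

15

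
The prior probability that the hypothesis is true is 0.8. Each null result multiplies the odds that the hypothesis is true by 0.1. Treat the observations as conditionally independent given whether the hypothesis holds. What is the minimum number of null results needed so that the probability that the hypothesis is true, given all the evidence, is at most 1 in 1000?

Prior odds: 0.8 ÷ 0.2 = 4.
Likelihood ratio per null result = 0.1.
Target posterior odds = 0.001/0.999 = 1/999.
Require 0.1ⁿ ≤ 1/999 ÷ 4 = 1/3996.
0.1³ = 0.001 is still above 1/3996 but 0.1⁴ = 0.0001 is at or below it, so n = 4.

4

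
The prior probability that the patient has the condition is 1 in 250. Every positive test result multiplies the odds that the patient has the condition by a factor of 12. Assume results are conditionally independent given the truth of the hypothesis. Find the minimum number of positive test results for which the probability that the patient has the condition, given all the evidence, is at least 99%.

Prior odds: 0.004 ÷ 0.996 = 1/249.
Likelihood ratio per positive test result = 12.
Target odds: 0.99 ÷ 0.01 = 99.
Need (1/249) × 12ⁿ ≥ 99, i.e. 12ⁿ ≥ 24651.
12⁴ = 20736 falls short of 24651 but 12⁵ = 248832 reaches it, so n = 5.

5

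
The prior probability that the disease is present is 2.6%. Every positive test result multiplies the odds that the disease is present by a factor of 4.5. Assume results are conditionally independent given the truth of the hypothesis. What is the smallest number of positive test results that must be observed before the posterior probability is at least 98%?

Prior odds: 0.026 ÷ 0.974 = 13/487.
Likelihood ratio per positive test result = 4.5.
Target odds: 0.98 ÷ 0.02 = 49.
Need (13/487) × 4.5ⁿ ≥ 49, i.e. 4.5ⁿ ≥ 23863/13.
4.5⁴ = 410.0625 falls short of 23863/13 but 4.5⁵ = 1845.28125 reaches it, so n = 5.

5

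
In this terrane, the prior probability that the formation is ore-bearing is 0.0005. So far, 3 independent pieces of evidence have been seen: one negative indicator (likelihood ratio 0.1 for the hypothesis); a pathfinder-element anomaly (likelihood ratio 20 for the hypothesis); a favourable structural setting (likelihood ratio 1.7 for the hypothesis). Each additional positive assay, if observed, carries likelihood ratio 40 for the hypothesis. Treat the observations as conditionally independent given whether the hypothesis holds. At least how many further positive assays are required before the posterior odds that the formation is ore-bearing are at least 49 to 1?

3

Prior odds = 0.0005/0.9995 = 1/1999.
Combined Bayes factor of the evidence already in hand = 0.1 × 20 × 1.7 = 3.4.
Odds after that evidence = (1/1999) × 3.4 = 17/9995.
Target odds = 49.
Need 40ⁿ ≥ 49 ÷ (17/9995) = 489755/17.
40² = 1600 falls short of 489755/17 but 40³ = 64000 reaches it, so n = 3.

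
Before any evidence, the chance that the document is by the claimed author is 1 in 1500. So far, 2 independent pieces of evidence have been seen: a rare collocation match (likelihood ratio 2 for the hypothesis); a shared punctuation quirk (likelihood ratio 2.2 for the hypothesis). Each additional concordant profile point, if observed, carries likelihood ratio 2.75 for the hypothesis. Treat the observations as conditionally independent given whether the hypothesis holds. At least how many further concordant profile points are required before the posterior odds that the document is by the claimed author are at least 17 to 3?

Prior odds = (1/1500)/(1499/1500) = 1/1499.
Combined Bayes factor of the evidence already in hand = 2 × 2.2 = 4.4.
Odds after that evidence = (1/1499) × 4.4 = 22/7495.
Target odds = 17/3.
Need 2.75ⁿ ≥ 17/3 ÷ (22/7495) = 127415/66.
2.75⁷ = 19487171/16384 falls short of 127415/66 but 2.75⁸ = 214358881/65536 reaches it, so n = 8.

8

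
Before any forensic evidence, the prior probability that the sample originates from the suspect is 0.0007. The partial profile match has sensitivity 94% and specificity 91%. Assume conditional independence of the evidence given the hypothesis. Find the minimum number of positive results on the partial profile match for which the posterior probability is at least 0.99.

Prior odds: 0.0007 ÷ 0.9993 = 7/9993.
False-positive rate = 1 − 0.91 = 0.09; likelihood ratio of a positive = 0.94/0.09 = 94/9.
Target posterior odds = 0.99/0.01 = 99.
Need (7/9993) × (94/9)ⁿ ≥ 99, i.e. (94/9)ⁿ ≥ 989307/7.
(94/9)⁵ ≈124287 falls short of 989307/7 but (94/9)⁶ ≈1.29811e+06 reaches it, so n = 6.

6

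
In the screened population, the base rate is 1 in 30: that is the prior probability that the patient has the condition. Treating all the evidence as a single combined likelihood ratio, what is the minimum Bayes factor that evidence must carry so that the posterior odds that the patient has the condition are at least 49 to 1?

1421

Prior odds = (1/30)/(29/30) = 1/29.
Target odds = 49.
Required Bayes factor = 49 ÷ (1/29) = 1421.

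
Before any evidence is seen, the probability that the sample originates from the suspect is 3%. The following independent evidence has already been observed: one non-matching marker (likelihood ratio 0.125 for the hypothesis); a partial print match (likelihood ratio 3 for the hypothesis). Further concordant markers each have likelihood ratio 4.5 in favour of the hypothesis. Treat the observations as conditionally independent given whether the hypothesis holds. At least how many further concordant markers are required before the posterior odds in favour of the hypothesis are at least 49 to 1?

6

Prior odds = 0.03/0.97 = 3/97.
Combined Bayes factor of the evidence already in hand = 0.125 × 3 = 0.375.
Odds after that evidence = (3/97) × 0.375 = 9/776.
Target odds = 49.
Need 4.5ⁿ ≥ 49 ÷ (9/776) = 38024/9.
4.5⁵ = 1845.28125 falls short of 38024/9 but 4.5⁶ = 8303.765625 reaches it, so n = 6.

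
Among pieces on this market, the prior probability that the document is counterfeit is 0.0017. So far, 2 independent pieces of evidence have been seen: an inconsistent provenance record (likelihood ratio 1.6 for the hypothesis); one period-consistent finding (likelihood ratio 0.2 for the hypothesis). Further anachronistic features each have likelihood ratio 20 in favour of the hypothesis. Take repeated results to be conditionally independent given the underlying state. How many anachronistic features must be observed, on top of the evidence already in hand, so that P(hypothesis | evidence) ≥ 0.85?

Prior odds = 0.0017/0.9983 = 17/9983.
Combined Bayes factor of the evidence already in hand = 1.6 × 0.2 = 0.32.
Odds after that evidence = (17/9983) × 0.32 = 136/249575.
Target odds = 0.85/0.15 = 17/3.
Need 20ⁿ ≥ 17/3 ÷ (136/249575) = 249575/24.
20³ = 8000 falls short of 249575/24 but 20⁴ = 160000 reaches it, so n = 4.

4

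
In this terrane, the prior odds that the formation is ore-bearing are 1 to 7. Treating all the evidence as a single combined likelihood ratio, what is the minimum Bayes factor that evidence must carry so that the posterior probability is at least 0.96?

168

Prior odds = 1/7.
Target odds = 0.96/0.04 = 24.
Required Bayes factor = 24 ÷ (1/7) = 168.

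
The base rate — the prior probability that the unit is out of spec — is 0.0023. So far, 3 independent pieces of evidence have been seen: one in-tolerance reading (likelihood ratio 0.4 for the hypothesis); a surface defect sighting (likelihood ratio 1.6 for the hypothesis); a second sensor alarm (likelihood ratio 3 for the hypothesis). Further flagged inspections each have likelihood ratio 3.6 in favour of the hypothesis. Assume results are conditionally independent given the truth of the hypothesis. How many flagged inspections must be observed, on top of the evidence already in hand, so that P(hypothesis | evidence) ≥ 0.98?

Prior odds = 0.0023/0.9977 = 23/9977.
Combined Bayes factor of the evidence already in hand = 0.4 × 1.6 × 3 = 1.92.
Odds after that evidence = (23/9977) × 1.92 = 1104/249425.
Target odds = 0.98/0.02 = 49.
Need 3.6ⁿ ≥ 49 ÷ (1104/249425) = 12221825/1104.
3.6⁷ = 612220032/78125 falls short of 12221825/1104 but 3.6⁸ ≈28211.1 reaches it, so n = 8.

8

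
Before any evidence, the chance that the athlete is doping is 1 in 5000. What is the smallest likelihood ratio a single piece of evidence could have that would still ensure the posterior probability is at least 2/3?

9998

Prior odds = 0.0002/0.9998 = 1/4999.
Target odds = (2/3)/(1/3) = 2.
Required Bayes factor = 2 ÷ (1/4999) = 9998.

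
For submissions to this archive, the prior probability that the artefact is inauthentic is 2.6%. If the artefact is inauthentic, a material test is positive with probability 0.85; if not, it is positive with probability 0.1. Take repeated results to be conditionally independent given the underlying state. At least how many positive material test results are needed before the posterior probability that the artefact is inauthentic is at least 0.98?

Prior odds = 0.026/0.974 = 13/487.
Likelihood ratio of a positive = 0.85/0.1 = 8.5.
Target posterior odds = 0.98/0.02 = 49.
Need (13/487) × 8.5ⁿ ≥ 49, i.e. 8.5ⁿ ≥ 23863/13.
8.5³ = 614.125 falls short of 23863/13 but 8.5⁴ = 5220.0625 reaches it, so n = 4.

4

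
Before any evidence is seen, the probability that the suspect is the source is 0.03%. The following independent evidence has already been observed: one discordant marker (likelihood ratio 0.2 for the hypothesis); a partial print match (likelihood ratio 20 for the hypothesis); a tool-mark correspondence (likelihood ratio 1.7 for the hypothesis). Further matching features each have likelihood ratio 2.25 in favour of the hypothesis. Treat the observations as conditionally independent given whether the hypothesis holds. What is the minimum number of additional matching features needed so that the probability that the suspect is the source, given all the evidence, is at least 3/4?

9

Prior odds = 0.0003/0.9997 = 3/9997.
Combined Bayes factor of the evidence already in hand = 0.2 × 20 × 1.7 = 6.8.
Odds after that evidence = (3/9997) × 6.8 = 102/49985.
Target odds = 0.75/0.25 = 3.
Need 2.25ⁿ ≥ 3 ÷ (102/49985) = 49985/34.
2.25⁸ = 43046721/65536 falls short of 49985/34 but 2.25⁹ = 387420489/262144 reaches it, so n = 9.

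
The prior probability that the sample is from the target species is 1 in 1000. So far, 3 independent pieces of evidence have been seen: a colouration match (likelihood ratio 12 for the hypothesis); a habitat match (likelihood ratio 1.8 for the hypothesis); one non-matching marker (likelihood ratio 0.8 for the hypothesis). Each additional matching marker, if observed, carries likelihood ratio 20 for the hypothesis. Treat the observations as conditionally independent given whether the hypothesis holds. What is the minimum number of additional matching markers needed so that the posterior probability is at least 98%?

Prior odds = 0.001/0.999 = 1/999.
Combined Bayes factor of the evidence already in hand = 12 × 1.8 × 0.8 = 17.28.
Odds after that evidence = (1/999) × 17.28 = 16/925.
Target odds = 0.98/0.02 = 49.
Need 20ⁿ ≥ 49 ÷ (16/925) = 2832.8125.
20² = 400 falls short of 2832.8125 but 20³ = 8000 reaches it, so n = 3.

3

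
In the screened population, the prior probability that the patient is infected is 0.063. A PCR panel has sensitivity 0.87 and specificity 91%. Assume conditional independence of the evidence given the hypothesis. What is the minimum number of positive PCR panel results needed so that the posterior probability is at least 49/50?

3

Prior odds: 0.063 ÷ 0.937 = 63/937.
False-positive rate = 1 − 0.91 = 0.09; likelihood ratio of a positive = 0.87/0.09 = 29/3.
Target posterior odds = 0.98/0.02 = 49.
Require (29/3)ⁿ ≥ 49 ÷ (63/937) = 6559/9.
(29/3)² = 841/9 falls short of 6559/9 but (29/3)³ = 24389/27 reaches it, so n = 3.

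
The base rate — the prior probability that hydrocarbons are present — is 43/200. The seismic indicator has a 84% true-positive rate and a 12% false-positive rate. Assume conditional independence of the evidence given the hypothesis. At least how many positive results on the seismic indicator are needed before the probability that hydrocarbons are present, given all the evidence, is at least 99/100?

Prior odds: 0.215 ÷ 0.785 = 43/157.
Likelihood ratio of a positive result = 0.84/0.12 = 7.
Target odds: 0.99 ÷ 0.01 = 99.
Need (43/157) × 7ⁿ ≥ 99, i.e. 7ⁿ ≥ 15543/43.
7³ = 343 falls short of 15543/43 but 7⁴ = 2401 reaches it, so n = 4.

4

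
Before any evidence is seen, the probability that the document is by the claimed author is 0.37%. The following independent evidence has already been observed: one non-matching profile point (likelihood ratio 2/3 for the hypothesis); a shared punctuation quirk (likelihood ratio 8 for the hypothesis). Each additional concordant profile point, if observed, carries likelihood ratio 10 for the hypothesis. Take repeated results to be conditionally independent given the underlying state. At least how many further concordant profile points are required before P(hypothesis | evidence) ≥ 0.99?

4

Prior odds = 0.0037/0.9963 = 37/9963.
Combined Bayes factor of the evidence already in hand = (2/3) × 8 = 16/3.
Odds after that evidence = (37/9963) × 16/3 = 592/29889.
Target odds = 0.99/0.01 = 99.
Need 10ⁿ ≥ 99 ÷ (592/29889) = 2959011/592.
10³ = 1000 falls short of 2959011/592 but 10⁴ = 10000 reaches it, so n = 4.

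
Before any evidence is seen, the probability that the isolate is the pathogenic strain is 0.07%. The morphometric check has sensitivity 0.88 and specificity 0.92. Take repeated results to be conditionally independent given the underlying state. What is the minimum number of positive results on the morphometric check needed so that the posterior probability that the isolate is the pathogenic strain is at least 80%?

Prior odds: 0.0007 ÷ 0.9993 = 7/9993.
False-positive rate = 1 − 0.92 = 0.08; likelihood ratio of a positive = 0.88/0.08 = 11.
Target posterior odds = 0.8/0.2 = 4.
Need (7/9993) × 11ⁿ ≥ 4, i.e. 11ⁿ ≥ 39972/7.
11³ = 1331 falls short of 39972/7 but 11⁴ = 14641 reaches it, so n = 4.

4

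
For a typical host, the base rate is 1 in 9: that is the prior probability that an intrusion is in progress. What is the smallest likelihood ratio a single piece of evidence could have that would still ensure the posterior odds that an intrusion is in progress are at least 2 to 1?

16

Prior odds = (1/9)/(8/9) = 0.125.
Target odds = 2.
Required Bayes factor = 2 ÷ 0.125 = 16.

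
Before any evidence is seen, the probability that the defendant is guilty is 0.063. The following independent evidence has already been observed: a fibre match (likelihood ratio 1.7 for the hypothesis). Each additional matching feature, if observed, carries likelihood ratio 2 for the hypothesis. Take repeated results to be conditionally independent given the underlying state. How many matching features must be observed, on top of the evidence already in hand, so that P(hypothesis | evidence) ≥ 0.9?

7

Prior odds = 0.063/0.937 = 63/937.
Bayes factor of the evidence already in hand = 1.7.
Odds after that evidence = (63/937) × 1.7 = 1071/9370.
Target odds = 0.9/0.1 = 9.
Need 2ⁿ ≥ 9 ÷ (1071/9370) = 9370/119.
2⁶ = 64 falls short of 9370/119 but 2⁷ = 128 reaches it, so n = 7.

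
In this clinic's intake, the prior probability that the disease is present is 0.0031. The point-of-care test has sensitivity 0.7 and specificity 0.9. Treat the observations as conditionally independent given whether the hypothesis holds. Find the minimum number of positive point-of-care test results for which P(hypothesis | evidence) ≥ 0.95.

Prior odds: 0.0031 ÷ 0.9969 = 31/9969.
False-positive rate = 1 − 0.9 = 0.1; likelihood ratio of a positive = 0.7/0.1 = 7.
Target odds: 0.95 ÷ 0.05 = 19.
Need (31/9969) × 7ⁿ ≥ 19, i.e. 7ⁿ ≥ 189411/31.
7⁴ = 2401 falls short of 189411/31 but 7⁵ = 16807 reaches it, so n = 5.

5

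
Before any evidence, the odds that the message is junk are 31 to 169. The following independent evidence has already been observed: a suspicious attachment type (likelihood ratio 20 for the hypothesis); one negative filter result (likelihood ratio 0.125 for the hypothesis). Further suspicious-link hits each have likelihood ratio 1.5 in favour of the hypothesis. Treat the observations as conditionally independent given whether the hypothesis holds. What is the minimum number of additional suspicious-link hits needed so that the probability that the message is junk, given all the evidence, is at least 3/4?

5

Prior odds = 31/169.
Combined Bayes factor of the evidence already in hand = 20 × 0.125 = 2.5.
Odds after that evidence = (31/169) × 2.5 = 155/338.
Target odds = 0.75/0.25 = 3.
Need 1.5ⁿ ≥ 3 ÷ (155/338) = 1014/155.
1.5⁴ = 5.0625 falls short of 1014/155 but 1.5⁵ = 7.59375 reaches it, so n = 5.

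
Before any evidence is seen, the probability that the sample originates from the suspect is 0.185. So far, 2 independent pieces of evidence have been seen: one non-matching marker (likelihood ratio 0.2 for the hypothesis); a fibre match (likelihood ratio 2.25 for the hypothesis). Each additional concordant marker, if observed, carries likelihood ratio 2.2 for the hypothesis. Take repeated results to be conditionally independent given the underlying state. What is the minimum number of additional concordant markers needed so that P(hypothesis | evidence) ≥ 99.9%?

Prior odds = 0.185/0.815 = 37/163.
Combined Bayes factor of the evidence already in hand = 0.2 × 2.25 = 0.45.
Odds after that evidence = (37/163) × 0.45 = 333/3260.
Target odds = 0.999/0.001 = 999.
Need 2.2ⁿ ≥ 999 ÷ (333/3260) = 9780.
2.2¹¹ ≈5843.18 falls short of 9780 but 2.2¹² ≈12855 reaches it, so n = 12.

12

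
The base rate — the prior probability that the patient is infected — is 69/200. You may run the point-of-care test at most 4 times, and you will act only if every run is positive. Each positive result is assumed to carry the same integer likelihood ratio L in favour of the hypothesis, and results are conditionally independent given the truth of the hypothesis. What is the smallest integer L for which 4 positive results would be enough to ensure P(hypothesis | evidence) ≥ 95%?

Prior odds = 0.345/0.655 = 69/131.
Target odds = 0.95/0.05 = 19.
Need L⁴ ≥ 19 ÷ (69/131) = 2489/69.
2⁴ = 16 < 2489/69 ≤ 81 = 3⁴, so L = 3.

3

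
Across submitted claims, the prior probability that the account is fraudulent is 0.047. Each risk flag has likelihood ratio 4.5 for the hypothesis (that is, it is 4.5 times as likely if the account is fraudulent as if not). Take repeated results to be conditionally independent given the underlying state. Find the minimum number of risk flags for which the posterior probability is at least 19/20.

Prior odds = 0.047/0.953 = 47/953.
Likelihood ratio per risk flag = 4.5.
Target odds: 0.95 ÷ 0.05 = 19.
Need (47/953) × 4.5ⁿ ≥ 19, i.e. 4.5ⁿ ≥ 18107/47.
4.5³ = 91.125 falls short of 18107/47 but 4.5⁴ = 410.0625 reaches it, so n = 4.

4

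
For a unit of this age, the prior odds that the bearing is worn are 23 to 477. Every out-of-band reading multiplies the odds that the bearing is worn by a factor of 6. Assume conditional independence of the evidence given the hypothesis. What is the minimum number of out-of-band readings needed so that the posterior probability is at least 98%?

4

Prior odds = 23/477.
Likelihood ratio per out-of-band reading = 6.
Target posterior odds = 0.98/0.02 = 49.
Require 6ⁿ ≥ 49 ÷ (23/477) = 23373/23.
6³ = 216 falls short of 23373/23 but 6⁴ = 1296 reaches it, so n = 4.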